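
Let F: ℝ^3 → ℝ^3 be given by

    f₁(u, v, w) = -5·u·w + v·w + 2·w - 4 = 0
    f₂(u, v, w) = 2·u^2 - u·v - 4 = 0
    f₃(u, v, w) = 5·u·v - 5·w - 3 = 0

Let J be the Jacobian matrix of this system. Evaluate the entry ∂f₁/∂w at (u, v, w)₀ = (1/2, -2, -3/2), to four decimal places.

-2.5000

∂f₁/∂w = -5·u + v + 2.
At (1/2, -2, -3/2) this is -2.5000.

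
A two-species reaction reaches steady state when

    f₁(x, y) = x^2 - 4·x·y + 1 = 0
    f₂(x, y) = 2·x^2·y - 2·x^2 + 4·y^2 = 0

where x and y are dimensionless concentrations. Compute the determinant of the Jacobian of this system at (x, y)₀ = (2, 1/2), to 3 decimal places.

J = [[2·x - 4·y, -4·x], [4·x·y - 4·x, 2·x^2 + 8·y]].
At the point, J = [[2.000, -8.000], [-4.000, 12.000]].
det J = -8.000.

-8.000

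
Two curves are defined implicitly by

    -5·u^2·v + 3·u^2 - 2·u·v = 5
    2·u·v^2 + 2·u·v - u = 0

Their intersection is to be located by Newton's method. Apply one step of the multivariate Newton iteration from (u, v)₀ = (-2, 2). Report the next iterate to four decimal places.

(-1.5132, 1.1678)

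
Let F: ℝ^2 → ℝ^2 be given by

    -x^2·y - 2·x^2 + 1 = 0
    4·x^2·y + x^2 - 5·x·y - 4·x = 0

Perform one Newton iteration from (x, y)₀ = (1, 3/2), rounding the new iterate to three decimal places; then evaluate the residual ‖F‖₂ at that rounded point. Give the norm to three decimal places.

3.368

At (1, 3/2): F = (-2.500, -4.500).
Jacobian J = [[-2·x·y - 4·x, -x^2], [8·x·y + 2·x - 5·y - 4, 4·x^2 - 5·x]].
At the point, J = [[-7.000, -1.000], [2.500, -1.000]] (det J = 9.500).
Solving J·Δ = −F gives Δ = (0.211, -3.974).
Then the next iterate is (x, y)₁ = (1.211, -2.474).
Re-evaluating at (1.211, -2.474): F = (1.69513, -2.91010), so ‖F‖₂ = 3.368.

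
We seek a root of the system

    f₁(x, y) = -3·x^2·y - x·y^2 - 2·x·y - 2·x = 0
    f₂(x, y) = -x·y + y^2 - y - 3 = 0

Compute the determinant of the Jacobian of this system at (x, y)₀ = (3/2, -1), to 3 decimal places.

-29.250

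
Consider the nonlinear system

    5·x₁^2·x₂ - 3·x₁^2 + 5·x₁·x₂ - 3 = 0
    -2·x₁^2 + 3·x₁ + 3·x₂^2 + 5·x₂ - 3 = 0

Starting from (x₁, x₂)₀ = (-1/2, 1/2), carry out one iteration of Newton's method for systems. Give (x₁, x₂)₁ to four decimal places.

(0.7293, -0.0496)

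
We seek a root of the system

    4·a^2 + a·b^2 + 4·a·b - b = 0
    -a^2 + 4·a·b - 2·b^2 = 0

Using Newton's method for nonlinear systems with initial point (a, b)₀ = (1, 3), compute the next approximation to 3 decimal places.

(0.649, 1.686)

At (1, 3): F = (22.000, -7.000).
Jacobian J = [[8·a + b^2 + 4·b, 2·a·b + 4·a - 1], [-2·a + 4·b, 4·a - 4·b]].
At the point, J = [[29.000, 9.000], [10.000, -8.000]] (det J = -322.000).
Solving J·Δ = −F gives Δ = (-0.351, -1.314).
Then the next iterate is (a, b)₁ = (0.649, 1.686).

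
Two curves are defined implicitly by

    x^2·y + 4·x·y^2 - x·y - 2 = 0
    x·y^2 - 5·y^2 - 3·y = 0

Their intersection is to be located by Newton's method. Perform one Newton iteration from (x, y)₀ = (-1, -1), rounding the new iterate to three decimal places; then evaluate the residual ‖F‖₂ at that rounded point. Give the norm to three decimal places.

2.755

At (-1, -1): F = (-8.000, -3.000).
Jacobian J = [[2·x·y + 4·y^2 - y, x^2 + 8·x·y - x], [y^2, 2·x·y - 10·y - 3]].
At the point, J = [[7.000, 10.000], [1.000, 9.000]] (det J = 53.000).
Solving J·Δ = −F gives Δ = (0.792, 0.245).
Then the next iterate is (x, y)₁ = (-0.208, -0.755).
Re-evaluating at (-0.208, -0.755): F = (-2.66397, -0.70369), so ‖F‖₂ = 2.755.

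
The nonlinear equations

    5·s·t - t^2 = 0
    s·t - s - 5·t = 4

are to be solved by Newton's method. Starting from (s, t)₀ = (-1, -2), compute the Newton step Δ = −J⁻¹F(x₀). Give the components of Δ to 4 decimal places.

At (-1, -2): F = (6.0000, 9.0000).
Jacobian J = [[5·t, 5·s - 2·t], [t - 1, s - 5]].
At the point, J = [[-10.0000, -1.0000], [-3.0000, -6.0000]] (det J = 57.0000).
Solving J·Δ = −F gives Δ = (0.4737, 1.2632).

(0.4737, 1.2632)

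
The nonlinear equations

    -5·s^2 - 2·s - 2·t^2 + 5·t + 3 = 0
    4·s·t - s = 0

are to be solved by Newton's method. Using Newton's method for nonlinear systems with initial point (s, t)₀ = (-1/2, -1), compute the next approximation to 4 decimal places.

At (-1/2, -1): F = (-4.2500, 2.5000).
Jacobian J = [[-10·s - 2, -4·t + 5], [4·t - 1, 4·s]].
At the point, J = [[3.0000, 9.0000], [-5.0000, -2.0000]] (det J = 39.0000).
Solving J·Δ = −F gives Δ = (0.3590, 0.3526).
Then the next iterate is (s, t)₁ = (-0.1410, -0.6474).

(-0.1410, -0.6474)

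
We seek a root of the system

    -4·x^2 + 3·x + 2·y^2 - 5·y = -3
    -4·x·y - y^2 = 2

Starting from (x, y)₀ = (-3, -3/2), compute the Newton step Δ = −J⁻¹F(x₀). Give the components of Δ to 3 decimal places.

At (-3, -3/2): F = (-30.000, -22.250).
Jacobian J = [[-8·x + 3, 4·y - 5], [-4·y, -4·x - 2·y]].
At the point, J = [[27.000, -11.000], [6.000, 15.000]] (det J = 471.000).
Solving J·Δ = −F gives Δ = (1.475, 0.893).

(1.475, 0.893)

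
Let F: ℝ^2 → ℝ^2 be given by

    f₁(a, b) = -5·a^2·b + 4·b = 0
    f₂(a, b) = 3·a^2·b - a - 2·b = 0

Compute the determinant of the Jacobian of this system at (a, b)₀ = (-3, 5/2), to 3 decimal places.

-11.000

J = [[-10·a·b, -5·a^2 + 4], [6·a·b - 1, 3·a^2 - 2]].
At the point, J = [[75.000, -41.000], [-46.000, 25.000]].
det J = -11.000.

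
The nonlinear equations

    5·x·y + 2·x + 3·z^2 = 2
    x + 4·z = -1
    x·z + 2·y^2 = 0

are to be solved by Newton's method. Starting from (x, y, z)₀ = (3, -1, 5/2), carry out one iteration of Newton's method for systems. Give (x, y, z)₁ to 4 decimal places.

At (3, -1, 5/2): F = (7.7500, 14.0000, 9.5000).
Jacobian J = [[5·y + 2, 5·x, 6·z], [1, 0, 4], [z, 4·y, x]].
At the point, J = [[-3.0000, 15.0000, 15.0000], [1.0000, 0.0000, 4.0000], [2.5000, -4.0000, 3.0000]] (det J = -3.0000).
Solving J·Δ = −F gives Δ = (-258.6667, -113.4167, 61.1667).
Then the next iterate is (x, y, z)₁ = (-255.6667, -114.4167, 63.6667).

(-255.6667, -114.4167, 63.6667)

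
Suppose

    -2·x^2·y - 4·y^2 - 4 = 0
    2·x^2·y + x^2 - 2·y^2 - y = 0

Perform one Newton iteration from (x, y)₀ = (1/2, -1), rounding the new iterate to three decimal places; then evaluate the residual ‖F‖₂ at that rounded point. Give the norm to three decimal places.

2.913

At (1/2, -1): F = (-7.500, -1.250).
Jacobian J = [[-4·x·y, -2·x^2 - 8·y], [4·x·y + 2·x, 2·x^2 - 4·y - 1]].
At the point, J = [[2.000, 7.500], [-1.000, 3.500]] (det J = 14.500).
Solving J·Δ = −F gives Δ = (1.164, 0.690).
Then the next iterate is (x, y)₁ = (1.664, -0.310).
Re-evaluating at (1.664, -0.310): F = (-2.66768, 1.16998), so ‖F‖₂ = 2.913.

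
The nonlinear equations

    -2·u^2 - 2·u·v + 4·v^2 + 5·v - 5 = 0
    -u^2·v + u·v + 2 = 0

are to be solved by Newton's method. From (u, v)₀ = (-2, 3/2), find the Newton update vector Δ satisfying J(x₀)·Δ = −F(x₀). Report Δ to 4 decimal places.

At (-2, 3/2): F = (9.5000, -7.0000).
Jacobian J = [[-4·u - 2·v, -2·u + 8·v + 5], [-2·u·v + v, -u^2 + u]].
At the point, J = [[5.0000, 21.0000], [7.5000, -6.0000]] (det J = -187.5000).
Solving J·Δ = −F gives Δ = (0.4800, -0.5667).

(0.4800, -0.5667)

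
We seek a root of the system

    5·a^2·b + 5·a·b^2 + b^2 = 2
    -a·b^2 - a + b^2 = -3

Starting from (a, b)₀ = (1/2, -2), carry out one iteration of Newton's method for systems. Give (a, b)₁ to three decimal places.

(0.958, -0.896)

At (1/2, -2): F = (9.500, 4.500).
Jacobian J = [[10·a·b + 5·b^2, 5·a^2 + 10·a·b + 2·b], [-b^2 - 1, -2·a·b + 2·b]].
At the point, J = [[10.000, -12.750], [-5.000, -2.000]] (det J = -83.750).
Solving J·Δ = −F gives Δ = (0.458, 1.104).
Then the next iterate is (a, b)₁ = (0.958, -0.896).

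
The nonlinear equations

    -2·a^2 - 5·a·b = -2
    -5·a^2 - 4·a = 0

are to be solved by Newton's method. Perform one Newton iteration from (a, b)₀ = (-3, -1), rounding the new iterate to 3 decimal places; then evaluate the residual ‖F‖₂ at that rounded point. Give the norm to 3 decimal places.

At (-3, -1): F = (-31.000, -33.000).
Jacobian J = [[-4·a - 5·b, -5·a], [-10·a - 4, 0]].
At the point, J = [[17.000, 15.000], [26.000, 0.000]] (det J = -390.000).
Solving J·Δ = −F gives Δ = (1.269, 0.628).
Then the next iterate is (a, b)₁ = (-1.731, -0.372).
Re-evaluating at (-1.731, -0.372): F = (-7.21238, -8.05781), so ‖F‖₂ = 10.814.

10.814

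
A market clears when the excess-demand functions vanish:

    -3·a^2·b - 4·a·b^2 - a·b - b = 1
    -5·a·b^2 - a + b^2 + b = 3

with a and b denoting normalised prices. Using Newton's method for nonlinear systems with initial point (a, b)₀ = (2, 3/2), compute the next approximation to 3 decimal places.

(1.420, 0.860)

At (2, 3/2): F = (-41.500, -23.750).
Jacobian J = [[-6·a·b - 4·b^2 - b, -3·a^2 - 8·a·b - a - 1], [-5·b^2 - 1, -10·a·b + 2·b + 1]].
At the point, J = [[-28.500, -39.000], [-12.250, -26.000]] (det J = 263.250).
Solving J·Δ = −F gives Δ = (-0.580, -0.640).
Then the next iterate is (a, b)₁ = (1.420, 0.860).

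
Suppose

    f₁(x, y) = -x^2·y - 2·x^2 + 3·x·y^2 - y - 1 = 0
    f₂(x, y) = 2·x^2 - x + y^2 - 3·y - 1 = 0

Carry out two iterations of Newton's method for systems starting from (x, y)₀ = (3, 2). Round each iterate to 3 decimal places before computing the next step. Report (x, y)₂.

(1.596, 1.539)

At (3, 2): F = (-3.000, 12.000).
Jacobian J = [[-2·x·y - 4·x + 3·y^2, -x^2 + 6·x·y - 1], [4·x - 1, 2·y - 3]].
At the point, J = [[-12.000, 26.000], [11.000, 1.000]] (det J = -298.000).
Solving J·Δ = −F gives Δ = (-1.057, -0.372).
Then the next iterate is (x, y)₁ = (1.943, 1.628).
Round to (1.943, 1.628) and repeat: F = (-0.87552, 2.37388), J = [[-6.14726, 14.20398], [6.772, 0.256]].
Δ = (-0.347, -0.089), so (x, y)₂ = (1.596, 1.539).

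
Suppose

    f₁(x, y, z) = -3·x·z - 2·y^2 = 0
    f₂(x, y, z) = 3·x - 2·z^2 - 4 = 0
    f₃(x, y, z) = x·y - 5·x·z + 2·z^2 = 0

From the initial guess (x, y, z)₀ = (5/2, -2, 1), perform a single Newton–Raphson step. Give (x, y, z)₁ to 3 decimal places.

At (5/2, -2, 1): F = (-15.500, 1.500, -15.500).
Jacobian J = [[-3·z, -4·y, -3·x], [3, 0, -4·z], [y - 5·z, x, -5·x + 4·z]].
At the point, J = [[-3.000, 8.000, -7.500], [3.000, 0.000, -4.000], [-7.000, 2.500, -8.500]] (det J = 341.750).
Solving J·Δ = −F gives Δ = (-1.214, 0.980, -0.535).
Then the next iterate is (x, y, z)₁ = (1.286, -1.020, 0.465).

(1.286, -1.020, 0.465)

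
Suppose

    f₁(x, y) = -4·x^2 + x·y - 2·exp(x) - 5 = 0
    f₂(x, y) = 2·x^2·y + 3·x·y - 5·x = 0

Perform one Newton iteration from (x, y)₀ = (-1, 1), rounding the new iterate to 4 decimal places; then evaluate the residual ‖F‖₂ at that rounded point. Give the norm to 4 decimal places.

7.1171

At (-1, 1): F = (-10.735759, 4.0000).
Jacobian J = [[-8·x + y - 2·exp(x), x], [4·x·y + 3·y - 5, 2·x^2 + 3·x]].
At the point, J = [[8.264241, -1.0000], [-6.0000, -1.0000]] (det J = -14.264241).
Solving J·Δ = −F gives Δ = (1.0331, -2.1983).
Then the next iterate is (x, y)₁ = (0.0331, -1.1983).
Re-evaluating at (0.0331, -1.1983): F = (-7.111354, -0.287117), so ‖F‖₂ = 7.1171.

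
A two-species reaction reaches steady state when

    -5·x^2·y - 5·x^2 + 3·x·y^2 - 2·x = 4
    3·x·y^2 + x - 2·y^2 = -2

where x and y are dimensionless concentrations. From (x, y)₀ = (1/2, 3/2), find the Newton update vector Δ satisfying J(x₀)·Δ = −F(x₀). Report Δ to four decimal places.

(0.1959, 1.9286)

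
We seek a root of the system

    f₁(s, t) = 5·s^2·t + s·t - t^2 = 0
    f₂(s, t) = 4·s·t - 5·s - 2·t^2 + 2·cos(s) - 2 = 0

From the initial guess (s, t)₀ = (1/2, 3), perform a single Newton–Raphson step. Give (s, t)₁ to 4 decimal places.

(0.3369, 1.4270)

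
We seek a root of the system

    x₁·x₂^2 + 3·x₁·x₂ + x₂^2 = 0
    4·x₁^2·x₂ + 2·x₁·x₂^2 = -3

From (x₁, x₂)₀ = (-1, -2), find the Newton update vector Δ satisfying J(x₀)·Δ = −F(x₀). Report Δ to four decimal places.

(-0.6875, 2.4583)

At (-1, -2): F = (6.0000, -13.0000).
Jacobian J = [[x₂^2 + 3·x₂, 2·x₁·x₂ + 3·x₁ + 2·x₂], [8·x₁·x₂ + 2·x₂^2, 4·x₁^2 + 4·x₁·x₂]].
At the point, J = [[-2.0000, -3.0000], [24.0000, 12.0000]] (det J = 48.0000).
Solving J·Δ = −F gives Δ = (-0.6875, 2.4583).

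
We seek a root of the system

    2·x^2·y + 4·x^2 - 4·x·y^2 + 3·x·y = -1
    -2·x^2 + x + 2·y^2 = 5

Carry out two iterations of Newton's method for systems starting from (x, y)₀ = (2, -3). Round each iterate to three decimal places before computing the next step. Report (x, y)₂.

(0.654, -1.544)

At (2, -3): F = (-97.000, 7.000).
Jacobian J = [[4·x·y + 8·x - 4·y^2 + 3·y, 2·x^2 - 8·x·y + 3·x], [-4·x + 1, 4·y]].
At the point, J = [[-53.000, 62.000], [-7.000, -12.000]] (det J = 1070.000).
Solving J·Δ = −F gives Δ = (-0.682, 0.981).
Then the next iterate is (x, y)₁ = (1.318, -2.019).
Round to (1.318, -2.019) and repeat: F = (-28.53971, 0.99647), J = [[-22.46261, 28.71658], [-4.272, -8.076]].
Δ = (-0.664, 0.475), so (x, y)₂ = (0.654, -1.544).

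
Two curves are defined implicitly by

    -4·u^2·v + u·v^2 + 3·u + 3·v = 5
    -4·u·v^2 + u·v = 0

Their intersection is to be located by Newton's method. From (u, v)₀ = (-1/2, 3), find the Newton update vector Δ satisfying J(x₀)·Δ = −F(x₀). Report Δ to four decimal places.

(0.1687, -0.9506)

At (-1/2, 3): F = (-5.0000, 16.5000).
Jacobian J = [[-8·u·v + v^2 + 3, -4·u^2 + 2·u·v + 3], [-4·v^2 + v, -8·u·v + u]].
At the point, J = [[24.0000, -1.0000], [-33.0000, 11.5000]] (det J = 243.0000).
Solving J·Δ = −F gives Δ = (0.1687, -0.9506).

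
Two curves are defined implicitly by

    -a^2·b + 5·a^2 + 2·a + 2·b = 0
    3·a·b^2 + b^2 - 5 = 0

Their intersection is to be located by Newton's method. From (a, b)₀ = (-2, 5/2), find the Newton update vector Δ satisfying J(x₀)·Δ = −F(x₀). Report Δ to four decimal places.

At (-2, 5/2): F = (11.0000, -36.2500).
Jacobian J = [[-2·a·b + 10·a + 2, -a^2 + 2], [3·b^2, 6·a·b + 2·b]].
At the point, J = [[-8.0000, -2.0000], [18.7500, -25.0000]] (det J = 237.5000).
Solving J·Δ = −F gives Δ = (1.4632, -0.3526).

(1.4632, -0.3526)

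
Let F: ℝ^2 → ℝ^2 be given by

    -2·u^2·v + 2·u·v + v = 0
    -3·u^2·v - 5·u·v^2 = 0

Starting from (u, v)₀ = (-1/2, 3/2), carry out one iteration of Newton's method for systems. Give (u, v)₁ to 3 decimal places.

At (-1/2, 3/2): F = (-0.750, 4.500).
Jacobian J = [[-4·u·v + 2·v, -2·u^2 + 2·u + 1], [-6·u·v - 5·v^2, -3·u^2 - 10·u·v]].
At the point, J = [[6.000, -0.500], [-6.750, 6.750]] (det J = 37.125).
Solving J·Δ = −F gives Δ = (0.076, -0.591).
Then the next iterate is (u, v)₁ = (-0.424, 0.909).

(-0.424, 0.909)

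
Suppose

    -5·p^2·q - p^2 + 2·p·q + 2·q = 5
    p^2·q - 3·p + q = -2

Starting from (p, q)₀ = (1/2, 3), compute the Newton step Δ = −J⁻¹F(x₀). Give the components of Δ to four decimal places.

(-0.5950, -3.4000)

At (1/2, 3): F = (0.0000, 4.2500).
Jacobian J = [[-10·p·q - 2·p + 2·q, -5·p^2 + 2·p + 2], [2·p·q - 3, p^2 + 1]].
At the point, J = [[-10.0000, 1.7500], [0.0000, 1.2500]] (det J = -12.5000).
Solving J·Δ = −F gives Δ = (-0.5950, -3.4000).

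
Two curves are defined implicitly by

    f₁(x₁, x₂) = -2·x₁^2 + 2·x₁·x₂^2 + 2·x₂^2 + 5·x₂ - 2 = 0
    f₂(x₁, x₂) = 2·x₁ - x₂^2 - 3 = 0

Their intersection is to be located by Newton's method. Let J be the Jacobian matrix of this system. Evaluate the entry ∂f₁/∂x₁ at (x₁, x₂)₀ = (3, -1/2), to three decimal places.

∂f₁/∂x₁ = -4·x₁ + 2·x₂^2.
At (3, -1/2) this is -11.500.

-11.500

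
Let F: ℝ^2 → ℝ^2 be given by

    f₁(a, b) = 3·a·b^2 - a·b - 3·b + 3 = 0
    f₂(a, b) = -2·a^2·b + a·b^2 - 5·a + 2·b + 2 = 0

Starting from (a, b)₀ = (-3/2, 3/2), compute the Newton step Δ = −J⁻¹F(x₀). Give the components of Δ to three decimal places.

(-1.776, -1.247)

At (-3/2, 3/2): F = (-9.375, 2.375).
Jacobian J = [[3·b^2 - b, 6·a·b - a - 3], [-4·a·b + b^2 - 5, -2·a^2 + 2·a·b + 2]].
At the point, J = [[5.250, -15.000], [6.250, -7.000]] (det J = 57.000).
Solving J·Δ = −F gives Δ = (-1.776, -1.247).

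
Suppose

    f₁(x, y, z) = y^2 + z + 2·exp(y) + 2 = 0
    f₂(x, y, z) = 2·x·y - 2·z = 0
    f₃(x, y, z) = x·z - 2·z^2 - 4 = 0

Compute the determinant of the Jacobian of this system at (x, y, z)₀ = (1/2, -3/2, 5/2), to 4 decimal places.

83.0503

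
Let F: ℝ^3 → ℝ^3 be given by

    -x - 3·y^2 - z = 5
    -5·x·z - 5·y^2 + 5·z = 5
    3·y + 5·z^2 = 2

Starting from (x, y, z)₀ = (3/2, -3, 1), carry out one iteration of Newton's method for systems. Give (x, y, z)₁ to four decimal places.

At (3/2, -3, 1): F = (-34.5000, -52.5000, -6.0000).
Jacobian J = [[-1, -6·y, -1], [-5·z, -10·y, -5·x + 5], [0, 3, 10·z]].
At the point, J = [[-1.0000, 18.0000, -1.0000], [-5.0000, 30.0000, -2.5000], [0.0000, 3.0000, 10.0000]] (det J = 607.5000).
Solving J·Δ = −F gives Δ = (1.5000, 2.0000, 0.0000).
Then the next iterate is (x, y, z)₁ = (3.0000, -1.0000, 1.0000).

(3.0000, -1.0000, 1.0000)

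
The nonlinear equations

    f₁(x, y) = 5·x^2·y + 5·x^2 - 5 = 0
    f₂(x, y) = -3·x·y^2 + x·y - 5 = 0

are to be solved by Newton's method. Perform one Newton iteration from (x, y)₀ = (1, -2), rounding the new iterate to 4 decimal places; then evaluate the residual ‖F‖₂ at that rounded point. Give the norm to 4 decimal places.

At (1, -2): F = (-10.0000, -19.0000).
Jacobian J = [[10·x·y + 10·x, 5·x^2], [-3·y^2 + y, -6·x·y + x]].
At the point, J = [[-10.0000, 5.0000], [-14.0000, 13.0000]] (det J = -60.0000).
Solving J·Δ = −F gives Δ = (-0.5833, 0.8333).
Then the next iterate is (x, y)₁ = (0.4167, -1.1667).
Re-evaluating at (0.4167, -1.1667): F = (-5.144728, -7.187786), so ‖F‖₂ = 8.8393.

8.8393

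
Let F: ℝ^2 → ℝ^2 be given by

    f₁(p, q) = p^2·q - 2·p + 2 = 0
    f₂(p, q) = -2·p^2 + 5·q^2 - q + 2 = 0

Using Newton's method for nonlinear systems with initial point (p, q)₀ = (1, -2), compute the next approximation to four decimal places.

(0.8462, -0.9231)

At (1, -2): F = (-2.0000, 22.0000).
Jacobian J = [[2·p·q - 2, p^2], [-4·p, 10·q - 1]].
At the point, J = [[-6.0000, 1.0000], [-4.0000, -21.0000]] (det J = 130.0000).
Solving J·Δ = −F gives Δ = (-0.1538, 1.0769).
Then the next iterate is (p, q)₁ = (0.8462, -0.9231).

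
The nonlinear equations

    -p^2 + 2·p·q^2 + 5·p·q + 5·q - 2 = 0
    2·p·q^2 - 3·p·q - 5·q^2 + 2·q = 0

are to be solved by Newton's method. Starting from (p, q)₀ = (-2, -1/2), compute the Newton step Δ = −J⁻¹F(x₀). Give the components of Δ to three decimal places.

(2.299, 0.097)

At (-2, -1/2): F = (-4.500, -6.250).
Jacobian J = [[-2·p + 2·q^2 + 5·q, 4·p·q + 5·p + 5], [2·q^2 - 3·q, 4·p·q - 3·p - 10·q + 2]].
At the point, J = [[2.000, -1.000], [2.000, 17.000]] (det J = 36.000).
Solving J·Δ = −F gives Δ = (2.299, 0.097).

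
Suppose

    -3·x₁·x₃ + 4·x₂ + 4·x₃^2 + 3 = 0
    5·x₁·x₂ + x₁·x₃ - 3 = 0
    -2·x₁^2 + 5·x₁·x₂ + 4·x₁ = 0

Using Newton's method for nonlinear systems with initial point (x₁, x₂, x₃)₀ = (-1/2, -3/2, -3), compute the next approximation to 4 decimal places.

At (-1/2, -3/2, -3): F = (28.5000, 2.2500, 1.2500).
Jacobian J = [[-3·x₃, 4, -3·x₁ + 8·x₃], [5·x₂ + x₃, 5·x₁, x₁], [-4·x₁ + 5·x₂ + 4, 5·x₁, 0]].
At the point, J = [[9.0000, 4.0000, -22.5000], [-10.5000, -2.5000, -0.5000], [-1.5000, -2.5000, 0.0000]] (det J = -514.5000).
Solving J·Δ = −F gives Δ = (0.0352, 0.4789, 1.3659).
Then the next iterate is (x₁, x₂, x₃)₁ = (-0.4648, -1.0211, -1.6341).

(-0.4648, -1.0211, -1.6341)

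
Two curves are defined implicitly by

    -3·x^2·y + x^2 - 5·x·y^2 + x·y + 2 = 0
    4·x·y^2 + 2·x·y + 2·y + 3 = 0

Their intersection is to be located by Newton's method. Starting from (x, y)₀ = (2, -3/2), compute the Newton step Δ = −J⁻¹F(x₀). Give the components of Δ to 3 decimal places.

(-0.743, 0.419)

At (2, -3/2): F = (-1.500, 12.000).
Jacobian J = [[-6·x·y + 2·x - 5·y^2 + y, -3·x^2 - 10·x·y + x], [4·y^2 + 2·y, 8·x·y + 2·x + 2]].
At the point, J = [[9.250, 20.000], [6.000, -18.000]] (det J = -286.500).
Solving J·Δ = −F gives Δ = (-0.743, 0.419).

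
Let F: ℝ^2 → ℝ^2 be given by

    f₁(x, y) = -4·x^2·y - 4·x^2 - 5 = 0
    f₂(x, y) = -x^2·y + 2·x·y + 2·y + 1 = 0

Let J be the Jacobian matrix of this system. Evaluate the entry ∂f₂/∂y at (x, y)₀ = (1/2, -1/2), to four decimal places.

∂f₂/∂y = -x^2 + 2·x + 2.
At (1/2, -1/2) this is 2.7500.

2.7500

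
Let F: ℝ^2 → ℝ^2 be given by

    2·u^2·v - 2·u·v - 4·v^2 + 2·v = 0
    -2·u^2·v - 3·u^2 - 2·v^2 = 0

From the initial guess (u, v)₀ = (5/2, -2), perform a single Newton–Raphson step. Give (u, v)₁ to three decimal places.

At (5/2, -2): F = (-35.000, -1.750).
Jacobian J = [[4·u·v - 2·v, 2·u^2 - 2·u - 8·v + 2], [-4·u·v - 6·u, -2·u^2 - 4·v]].
At the point, J = [[-16.000, 25.500], [5.000, -4.500]] (det J = -55.500).
Solving J·Δ = −F gives Δ = (3.642, 3.658).
Then the next iterate is (u, v)₁ = (6.142, 1.658).

(6.142, 1.658)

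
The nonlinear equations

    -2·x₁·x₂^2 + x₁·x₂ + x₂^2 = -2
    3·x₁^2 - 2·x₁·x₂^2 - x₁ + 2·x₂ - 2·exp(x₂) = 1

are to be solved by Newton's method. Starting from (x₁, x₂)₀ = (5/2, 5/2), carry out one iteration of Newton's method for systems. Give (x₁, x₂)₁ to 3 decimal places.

At (5/2, 5/2): F = (-16.750, -35.36499).
Jacobian J = [[-2·x₂^2 + x₂, -4·x₁·x₂ + x₁ + 2·x₂], [6·x₁ - 2·x₂^2 - 1, -4·x₁·x₂ - 2·exp(x₂) + 2]].
At the point, J = [[-10.000, -17.500], [1.500, -47.36499]] (det J = 499.89988).
Solving J·Δ = −F gives Δ = (-0.349, -0.758).
Then the next iterate is (x₁, x₂)₁ = (2.151, 1.742).

(2.151, 1.742)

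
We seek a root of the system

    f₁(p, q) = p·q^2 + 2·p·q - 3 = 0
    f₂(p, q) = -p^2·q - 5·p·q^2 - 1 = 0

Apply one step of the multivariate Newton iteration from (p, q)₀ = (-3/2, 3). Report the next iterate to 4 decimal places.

At (-3/2, 3): F = (-25.5000, 59.7500).
Jacobian J = [[q^2 + 2·q, 2·p·q + 2·p], [-2·p·q - 5·q^2, -p^2 - 10·p·q]].
At the point, J = [[15.0000, -12.0000], [-36.0000, 42.7500]] (det J = 209.2500).
Solving J·Δ = −F gives Δ = (1.7832, 0.1039).
Then the next iterate is (p, q)₁ = (0.2832, 3.1039).

(0.2832, 3.1039)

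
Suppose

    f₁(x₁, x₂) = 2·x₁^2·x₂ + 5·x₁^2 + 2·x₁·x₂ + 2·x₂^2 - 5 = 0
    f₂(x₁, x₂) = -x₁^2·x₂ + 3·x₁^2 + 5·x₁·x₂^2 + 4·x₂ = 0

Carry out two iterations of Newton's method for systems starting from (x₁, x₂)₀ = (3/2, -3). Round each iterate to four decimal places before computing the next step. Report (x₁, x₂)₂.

At (3/2, -3): F = (1.7500, 69.0000).
Jacobian J = [[4·x₁·x₂ + 10·x₁ + 2·x₂, 2·x₁^2 + 2·x₁ + 4·x₂], [-2·x₁·x₂ + 6·x₁ + 5·x₂^2, -x₁^2 + 10·x₁·x₂ + 4]].
At the point, J = [[-9.0000, -4.5000], [63.0000, -43.2500]] (det J = 672.7500).
Solving J·Δ = −F gives Δ = (-0.3490, 1.0870).
Then the next iterate is (x₁, x₂)₁ = (1.1510, -1.9130).
Round to (1.1510, -1.9130) and repeat: F = (-0.529272, 19.917567), J = [[-1.123452, -2.700398], [29.607571, -19.343431]].
Δ = (-0.6296, 0.0659), so (x₁, x₂)₂ = (0.5214, -1.8471).

(0.5214, -1.8471)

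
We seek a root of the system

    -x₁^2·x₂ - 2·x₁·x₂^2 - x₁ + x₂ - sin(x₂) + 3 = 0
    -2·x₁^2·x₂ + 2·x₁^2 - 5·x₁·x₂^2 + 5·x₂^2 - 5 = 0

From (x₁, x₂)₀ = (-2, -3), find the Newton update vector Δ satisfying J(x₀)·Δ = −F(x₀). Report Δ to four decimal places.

(0.6764, 1.1216)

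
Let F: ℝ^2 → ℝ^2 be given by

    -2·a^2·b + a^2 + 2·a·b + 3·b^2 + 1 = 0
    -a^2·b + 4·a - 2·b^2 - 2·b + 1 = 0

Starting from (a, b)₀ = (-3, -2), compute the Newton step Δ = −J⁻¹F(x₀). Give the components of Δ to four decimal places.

At (-3, -2): F = (70.0000, 3.0000).
Jacobian J = [[-4·a·b + 2·a + 2·b, -2·a^2 + 2·a + 6·b], [-2·a·b + 4, -a^2 - 4·b - 2]].
At the point, J = [[-34.0000, -36.0000], [-8.0000, -3.0000]] (det J = -186.0000).
Solving J·Δ = −F gives Δ = (-0.5484, 2.4624).

(-0.5484, 2.4624)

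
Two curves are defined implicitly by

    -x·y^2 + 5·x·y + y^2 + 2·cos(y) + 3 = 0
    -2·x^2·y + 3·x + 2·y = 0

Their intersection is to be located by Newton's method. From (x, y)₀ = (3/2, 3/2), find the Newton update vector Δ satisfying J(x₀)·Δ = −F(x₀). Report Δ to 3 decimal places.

(3.317, -7.660)

At (3/2, 3/2): F = (13.26647, 0.750).
Jacobian J = [[-y^2 + 5·y, -2·x·y + 5·x + 2·y - 2·sin(y)], [-4·x·y + 3, -2·x^2 + 2]].
At the point, J = [[5.250, 4.00501], [-6.000, -2.500]] (det J = 10.90506).
Solving J·Δ = −F gives Δ = (3.317, -7.660).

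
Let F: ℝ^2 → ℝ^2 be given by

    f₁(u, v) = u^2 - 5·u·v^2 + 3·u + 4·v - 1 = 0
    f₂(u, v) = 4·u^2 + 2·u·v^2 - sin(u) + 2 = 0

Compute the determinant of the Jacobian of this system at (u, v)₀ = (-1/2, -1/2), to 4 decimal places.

J = [[2·u - 5·v^2 + 3, -10·u·v + 4], [8·u + 2·v^2 - cos(u), 4·u·v]].
At the point, J = [[0.7500, 1.5000], [-4.377583, 1.0000]].
det J = 7.3164.

7.3164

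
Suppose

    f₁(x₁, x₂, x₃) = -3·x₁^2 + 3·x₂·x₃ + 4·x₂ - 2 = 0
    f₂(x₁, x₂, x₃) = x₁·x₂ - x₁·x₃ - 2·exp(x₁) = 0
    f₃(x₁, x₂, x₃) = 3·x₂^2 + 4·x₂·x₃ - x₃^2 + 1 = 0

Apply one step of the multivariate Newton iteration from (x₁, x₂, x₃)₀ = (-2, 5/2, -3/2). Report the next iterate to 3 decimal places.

At (-2, 5/2, -3/2): F = (-15.250, -8.27067, 2.500).
Jacobian J = [[-6·x₁, 3·x₃ + 4, 3·x₂], [x₂ - x₃ - 2·exp(x₁), x₁, -x₁], [0, 6·x₂ + 4·x₃, 4·x₂ - 2·x₃]].
At the point, J = [[12.000, -0.500, 7.500], [3.72933, -2.000, 2.000], [0.000, 9.000, 13.000]] (det J = -252.02962).
Solving J·Δ = −F gives Δ = (0.373, -2.146, 1.294).
Then the next iterate is (x₁, x₂, x₃)₁ = (-1.627, 0.354, -0.206).

(-1.627, 0.354, -0.206)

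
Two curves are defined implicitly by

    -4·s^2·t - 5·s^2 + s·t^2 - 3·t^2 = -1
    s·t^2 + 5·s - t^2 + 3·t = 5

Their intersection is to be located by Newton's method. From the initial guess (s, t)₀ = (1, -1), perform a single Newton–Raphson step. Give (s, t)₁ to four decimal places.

At (1, -1): F = (-2.0000, -3.0000).
Jacobian J = [[-8·s·t - 10·s + t^2, -4·s^2 + 2·s·t - 6·t], [t^2 + 5, 2·s·t - 2·t + 3]].
At the point, J = [[-1.0000, 0.0000], [6.0000, 3.0000]] (det J = -3.0000).
Solving J·Δ = −F gives Δ = (-2.0000, 5.0000).
Then the next iterate is (s, t)₁ = (-1.0000, 4.0000).

(-1.0000, 4.0000)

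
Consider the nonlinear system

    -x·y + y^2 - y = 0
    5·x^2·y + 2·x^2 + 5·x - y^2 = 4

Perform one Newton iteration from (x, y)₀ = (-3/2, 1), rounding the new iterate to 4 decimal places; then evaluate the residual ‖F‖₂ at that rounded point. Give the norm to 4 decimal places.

At (-3/2, 1): F = (1.5000, 3.2500).
Jacobian J = [[-y, -x + 2·y - 1], [10·x·y + 4·x + 5, 5·x^2 - 2·y]].
At the point, J = [[-1.0000, 2.5000], [-16.0000, 9.2500]] (det J = 30.7500).
Solving J·Δ = −F gives Δ = (-0.1870, -0.6748).
Then the next iterate is (x, y)₁ = (-1.6870, 0.3252).
Re-evaluating at (-1.6870, 0.3252): F = (0.329167, -2.221271), so ‖F‖₂ = 2.2455.

2.2455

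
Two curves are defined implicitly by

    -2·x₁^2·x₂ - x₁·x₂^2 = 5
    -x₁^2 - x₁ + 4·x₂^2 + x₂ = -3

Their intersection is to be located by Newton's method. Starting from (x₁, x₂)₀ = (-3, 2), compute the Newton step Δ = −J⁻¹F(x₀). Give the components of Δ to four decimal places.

(1.0892, -1.2027)

At (-3, 2): F = (-29.0000, 15.0000).
Jacobian J = [[-4·x₁·x₂ - x₂^2, -2·x₁^2 - 2·x₁·x₂], [-2·x₁ - 1, 8·x₂ + 1]].
At the point, J = [[20.0000, -6.0000], [5.0000, 17.0000]] (det J = 370.0000).
Solving J·Δ = −F gives Δ = (1.0892, -1.2027).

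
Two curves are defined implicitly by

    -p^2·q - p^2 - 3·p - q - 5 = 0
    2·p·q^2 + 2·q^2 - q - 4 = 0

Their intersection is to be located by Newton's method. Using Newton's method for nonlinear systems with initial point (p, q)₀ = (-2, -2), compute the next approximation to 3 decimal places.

(-2.111, -0.444)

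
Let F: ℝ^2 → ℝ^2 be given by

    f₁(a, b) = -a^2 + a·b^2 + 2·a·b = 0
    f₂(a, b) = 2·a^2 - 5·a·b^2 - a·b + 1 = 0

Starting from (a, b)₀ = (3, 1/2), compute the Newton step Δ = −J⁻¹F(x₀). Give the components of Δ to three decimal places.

(-4.333, -1.704)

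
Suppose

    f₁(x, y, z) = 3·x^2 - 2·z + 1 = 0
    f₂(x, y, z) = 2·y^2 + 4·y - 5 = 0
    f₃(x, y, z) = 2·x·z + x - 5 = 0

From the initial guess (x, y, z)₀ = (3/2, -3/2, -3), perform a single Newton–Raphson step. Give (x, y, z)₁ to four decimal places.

(0.5441, -4.7500, -0.4265)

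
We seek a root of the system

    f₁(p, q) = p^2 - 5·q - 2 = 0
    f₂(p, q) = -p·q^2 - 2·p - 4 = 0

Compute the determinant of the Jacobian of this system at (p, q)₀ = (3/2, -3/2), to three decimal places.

J = [[2·p, -5], [-q^2 - 2, -2·p·q]].
At the point, J = [[3.000, -5.000], [-4.250, 4.500]].
det J = -7.750.

-7.750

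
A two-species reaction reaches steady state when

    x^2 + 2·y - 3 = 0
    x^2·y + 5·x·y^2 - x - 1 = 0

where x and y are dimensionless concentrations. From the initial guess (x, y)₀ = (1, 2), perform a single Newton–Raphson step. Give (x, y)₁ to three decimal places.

At (1, 2): F = (2.000, 20.000).
Jacobian J = [[2·x, 2], [2·x·y + 5·y^2 - 1, x^2 + 10·x·y]].
At the point, J = [[2.000, 2.000], [23.000, 21.000]] (det J = -4.000).
Solving J·Δ = −F gives Δ = (0.500, -1.500).
Then the next iterate is (x, y)₁ = (1.500, 0.500).

(1.500, 0.500)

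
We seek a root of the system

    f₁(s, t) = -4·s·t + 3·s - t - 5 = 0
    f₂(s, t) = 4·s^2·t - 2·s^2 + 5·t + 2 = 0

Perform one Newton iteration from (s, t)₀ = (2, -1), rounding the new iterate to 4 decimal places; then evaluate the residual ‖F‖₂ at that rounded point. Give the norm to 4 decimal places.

At (2, -1): F = (10.0000, -27.0000).
Jacobian J = [[-4·t + 3, -4·s - 1], [8·s·t - 4·s, 4·s^2 + 5]].
At the point, J = [[7.0000, -9.0000], [-24.0000, 21.0000]] (det J = -69.0000).
Solving J·Δ = −F gives Δ = (-0.4783, 0.7391).
Then the next iterate is (s, t)₁ = (1.5217, -0.2609).
Re-evaluating at (1.5217, -0.2609): F = (1.414046, -6.352172), so ‖F‖₂ = 6.5077.

6.5077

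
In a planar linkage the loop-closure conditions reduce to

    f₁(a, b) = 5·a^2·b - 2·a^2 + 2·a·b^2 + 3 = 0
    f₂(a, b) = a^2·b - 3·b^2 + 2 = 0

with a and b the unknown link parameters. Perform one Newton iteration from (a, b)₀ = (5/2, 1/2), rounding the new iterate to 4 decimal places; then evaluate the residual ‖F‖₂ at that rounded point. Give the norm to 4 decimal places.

At (5/2, 1/2): F = (7.3750, 4.3750).
Jacobian J = [[10·a·b - 4·a + 2·b^2, 5·a^2 + 4·a·b], [2·a·b, a^2 - 6·b]].
At the point, J = [[3.0000, 36.2500], [2.5000, 3.2500]] (det J = -80.8750).
Solving J·Δ = −F gives Δ = (-1.6646, -0.0657).
Then the next iterate is (a, b)₁ = (0.8354, 0.4343).
Re-evaluating at (0.8354, 0.4343): F = (3.434829, 1.737246), so ‖F‖₂ = 3.8492.

3.8492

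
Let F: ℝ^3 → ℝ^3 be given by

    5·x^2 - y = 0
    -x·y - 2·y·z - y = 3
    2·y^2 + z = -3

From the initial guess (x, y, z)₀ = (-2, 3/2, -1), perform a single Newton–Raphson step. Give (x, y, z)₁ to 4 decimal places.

(-1.0285, 0.5694, -1.9164)

At (-2, 3/2, -1): F = (18.5000, 1.5000, 6.5000).
Jacobian J = [[10·x, -1, 0], [-y, -x - 2·z - 1, -2·y], [0, 4·y, 1]].
At the point, J = [[-20.0000, -1.0000, 0.0000], [-1.5000, 3.0000, -3.0000], [0.0000, 6.0000, 1.0000]] (det J = -421.5000).
Solving J·Δ = −F gives Δ = (0.9715, -0.9306, -0.9164).
Then the next iterate is (x, y, z)₁ = (-1.0285, 0.5694, -1.9164).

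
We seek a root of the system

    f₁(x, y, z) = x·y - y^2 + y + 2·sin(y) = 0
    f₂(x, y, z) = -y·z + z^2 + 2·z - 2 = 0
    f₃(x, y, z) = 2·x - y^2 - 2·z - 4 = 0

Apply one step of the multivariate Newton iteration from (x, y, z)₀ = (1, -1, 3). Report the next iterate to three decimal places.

At (1, -1, 3): F = (-4.68294, 16.000, -9.000).
Jacobian J = [[y, x - 2·y + 2·cos(y) + 1, 0], [0, -z, -y + 2·z + 2], [2, -2·y, -2]].
At the point, J = [[-1.000, 5.08060, 0.000], [0.000, -3.000, 9.000], [2.000, 2.000, -2.000]] (det J = 103.45088).
Solving J·Δ = −F gives Δ = (1.863, 1.288, -1.348).
Then the next iterate is (x, y, z)₁ = (2.863, 0.288, 1.652).

(2.863, 0.288, 1.652)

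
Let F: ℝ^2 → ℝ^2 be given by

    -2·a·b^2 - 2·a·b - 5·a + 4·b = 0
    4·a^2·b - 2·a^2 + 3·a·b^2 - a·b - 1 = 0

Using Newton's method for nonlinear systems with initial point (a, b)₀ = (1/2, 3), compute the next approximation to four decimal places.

(0.5965, 1.2334)

At (1/2, 3): F = (-2.5000, 13.5000).
Jacobian J = [[-2·b^2 - 2·b - 5, -4·a·b - 2·a + 4], [8·a·b - 4·a + 3·b^2 - b, 4·a^2 + 6·a·b - a]].
At the point, J = [[-29.0000, -3.0000], [34.0000, 9.5000]] (det J = -173.5000).
Solving J·Δ = −F gives Δ = (0.0965, -1.7666).
Then the next iterate is (a, b)₁ = (0.5965, 1.2334).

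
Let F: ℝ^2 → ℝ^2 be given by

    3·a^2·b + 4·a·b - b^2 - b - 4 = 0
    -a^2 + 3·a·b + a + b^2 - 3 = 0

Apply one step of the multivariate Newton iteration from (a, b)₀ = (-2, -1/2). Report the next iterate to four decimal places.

(-0.4940, -0.5685)

At (-2, -1/2): F = (-5.7500, -5.7500).
Jacobian J = [[6·a·b + 4·b, 3·a^2 + 4·a - 2·b - 1], [-2·a + 3·b + 1, 3·a + 2·b]].
At the point, J = [[4.0000, 4.0000], [3.5000, -7.0000]] (det J = -42.0000).
Solving J·Δ = −F gives Δ = (1.5060, -0.0685).
Then the next iterate is (a, b)₁ = (-0.4940, -0.5685).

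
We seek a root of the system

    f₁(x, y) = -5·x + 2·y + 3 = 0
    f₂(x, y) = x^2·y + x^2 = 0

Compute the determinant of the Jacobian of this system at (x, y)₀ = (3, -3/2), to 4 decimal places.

-39.0000

J = [[-5, 2], [2·x·y + 2·x, x^2]].
At the point, J = [[-5.0000, 2.0000], [-3.0000, 9.0000]].
det J = -39.0000.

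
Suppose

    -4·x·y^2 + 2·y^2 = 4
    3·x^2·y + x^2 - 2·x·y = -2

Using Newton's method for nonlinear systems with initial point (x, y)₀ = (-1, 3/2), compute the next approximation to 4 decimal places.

(-0.3164, 1.3140)

At (-1, 3/2): F = (9.5000, 10.5000).
Jacobian J = [[-4·y^2, -8·x·y + 4·y], [6·x·y + 2·x - 2·y, 3·x^2 - 2·x]].
At the point, J = [[-9.0000, 18.0000], [-14.0000, 5.0000]] (det J = 207.0000).
Solving J·Δ = −F gives Δ = (0.6836, -0.1860).
Then the next iterate is (x, y)₁ = (-0.3164, 1.3140).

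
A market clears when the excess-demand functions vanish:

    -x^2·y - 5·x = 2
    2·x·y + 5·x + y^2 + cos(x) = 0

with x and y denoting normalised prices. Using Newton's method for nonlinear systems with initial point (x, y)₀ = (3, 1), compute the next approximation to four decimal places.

(2.2802, -1.0091)

At (3, 1): F = (-26.0000, 21.010008).
Jacobian J = [[-2·x·y - 5, -x^2], [2·y - sin(x) + 5, 2·x + 2·y]].
At the point, J = [[-11.0000, -9.0000], [6.858880, 8.0000]] (det J = -26.270080).
Solving J·Δ = −F gives Δ = (-0.7198, -2.0091).
Then the next iterate is (x, y)₁ = (2.2802, -1.0091).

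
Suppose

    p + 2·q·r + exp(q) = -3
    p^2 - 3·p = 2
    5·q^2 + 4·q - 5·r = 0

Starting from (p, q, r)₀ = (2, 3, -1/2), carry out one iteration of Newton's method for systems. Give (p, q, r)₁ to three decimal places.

(6.000, 1.372, 0.331)

At (2, 3, -1/2): F = (22.08554, -4.000, 59.500).
Jacobian J = [[1, 2·r + exp(q), 2·q], [2·p - 3, 0, 0], [0, 10·q + 4, -5]].
At the point, J = [[1.000, 19.08554, 6.000], [1.000, 0.000, 0.000], [0.000, 34.000, -5.000]] (det J = 299.42768).
Solving J·Δ = −F gives Δ = (4.000, -1.628, 0.831).
Then the next iterate is (p, q, r)₁ = (6.000, 1.372, 0.331).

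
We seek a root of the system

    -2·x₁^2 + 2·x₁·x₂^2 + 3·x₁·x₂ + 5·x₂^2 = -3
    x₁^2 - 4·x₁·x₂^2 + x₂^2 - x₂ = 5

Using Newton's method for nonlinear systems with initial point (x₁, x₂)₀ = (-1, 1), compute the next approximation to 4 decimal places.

At (-1, 1): F = (1.0000, 0.0000).
Jacobian J = [[-4·x₁ + 2·x₂^2 + 3·x₂, 4·x₁·x₂ + 3·x₁ + 10·x₂], [2·x₁ - 4·x₂^2, -8·x₁·x₂ + 2·x₂ - 1]].
At the point, J = [[9.0000, 3.0000], [-6.0000, 9.0000]] (det J = 99.0000).
Solving J·Δ = −F gives Δ = (-0.0909, -0.0606).
Then the next iterate is (x₁, x₂)₁ = (-1.0909, 0.9394).

(-1.0909, 0.9394)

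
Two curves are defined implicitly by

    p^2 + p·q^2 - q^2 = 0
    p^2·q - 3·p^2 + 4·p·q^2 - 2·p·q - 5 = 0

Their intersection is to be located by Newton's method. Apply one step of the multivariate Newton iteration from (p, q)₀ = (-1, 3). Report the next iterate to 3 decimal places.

(-0.704, 1.756)

At (-1, 3): F = (-17.000, -35.000).
Jacobian J = [[2·p + q^2, 2·p·q - 2·q], [2·p·q - 6·p + 4·q^2 - 2·q, p^2 + 8·p·q - 2·p]].
At the point, J = [[7.000, -12.000], [30.000, -21.000]] (det J = 213.000).
Solving J·Δ = −F gives Δ = (0.296, -1.244).
Then the next iterate is (p, q)₁ = (-0.704, 1.756).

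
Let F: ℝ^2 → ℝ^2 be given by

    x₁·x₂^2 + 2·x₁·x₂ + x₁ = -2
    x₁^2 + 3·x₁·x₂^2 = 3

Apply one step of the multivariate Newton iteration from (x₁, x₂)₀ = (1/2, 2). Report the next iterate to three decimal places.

(-1.450, 5.683)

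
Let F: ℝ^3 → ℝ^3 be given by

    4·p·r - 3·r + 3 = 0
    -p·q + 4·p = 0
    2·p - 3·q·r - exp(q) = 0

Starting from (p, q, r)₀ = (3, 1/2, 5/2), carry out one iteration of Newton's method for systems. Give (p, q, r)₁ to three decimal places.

(-0.878, -0.524, 3.975)

At (3, 1/2, 5/2): F = (25.500, 10.500, 0.60128).
Jacobian J = [[4·r, 0, 4·p - 3], [-q + 4, -p, 0], [2, -3·r - exp(q), -3·q]].
At the point, J = [[10.000, 0.000, 9.000], [3.500, -3.000, 0.000], [2.000, -9.14872, -1.500]] (det J = -189.18472).
Solving J·Δ = −F gives Δ = (-3.878, -1.024, 1.475).
Then the next iterate is (p, q, r)₁ = (-0.878, -0.524, 3.975).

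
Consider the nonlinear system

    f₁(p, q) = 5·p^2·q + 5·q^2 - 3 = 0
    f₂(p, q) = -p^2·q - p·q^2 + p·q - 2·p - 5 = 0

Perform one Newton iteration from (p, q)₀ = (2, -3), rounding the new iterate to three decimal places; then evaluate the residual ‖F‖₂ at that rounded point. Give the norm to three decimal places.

11.380

At (2, -3): F = (-18.000, -21.000).
Jacobian J = [[10·p·q, 5·p^2 + 10·q], [-2·p·q - q^2 + q - 2, -p^2 - 2·p·q + p]].
At the point, J = [[-60.000, -10.000], [-2.000, 10.000]] (det J = -620.000).
Solving J·Δ = −F gives Δ = (-0.629, 1.974).
Then the next iterate is (p, q)₁ = (1.371, -1.026).
Re-evaluating at (1.371, -1.026): F = (-7.37918, -8.66335), so ‖F‖₂ = 11.380.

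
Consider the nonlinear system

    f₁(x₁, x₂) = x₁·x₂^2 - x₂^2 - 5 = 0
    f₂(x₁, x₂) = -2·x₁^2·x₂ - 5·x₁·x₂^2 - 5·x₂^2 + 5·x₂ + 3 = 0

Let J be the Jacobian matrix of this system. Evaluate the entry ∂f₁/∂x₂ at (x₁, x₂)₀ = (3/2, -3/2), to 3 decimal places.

∂f₁/∂x₂ = 2·x₁·x₂ - 2·x₂.
At (3/2, -3/2) this is -1.500.

-1.500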